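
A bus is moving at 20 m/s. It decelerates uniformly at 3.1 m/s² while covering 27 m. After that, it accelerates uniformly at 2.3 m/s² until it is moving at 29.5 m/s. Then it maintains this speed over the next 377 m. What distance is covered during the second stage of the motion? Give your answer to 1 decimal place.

138.6 m

Phase 1 (decelerating): v₀ = 20.0 m/s, a = -3.1 m/s².
v² = v₀² + 2aΔx = 20.0² + 2·-3.1·27 = 233 → v = 15.3 m/s
t = (v − v₀)/a = (15.3 − 20.0)/-3.1 = 1.53 s

Phase 2 (accelerating): v₀ = 15.3 m/s, a = 2.3 m/s².
v = v₀ + at → t = (29.5 − 15.3) / 2.3 = 6.20 s
v² = v₀² + 2aΔx → Δx = (29.5² − 15.3²)/(2·2.3) = 139 m
Distance in phase 2 = 139 m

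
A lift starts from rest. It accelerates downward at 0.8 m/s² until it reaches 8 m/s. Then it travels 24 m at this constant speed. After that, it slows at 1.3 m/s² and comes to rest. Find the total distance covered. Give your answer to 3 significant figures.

Phase 1 (accelerating): v₀ = 0 m/s, a = 0.8 m/s².
v = v₀ + at → t = (8 − 0) / 0.8 = 10.0 s
v² = v₀² + 2aΔx → Δx = (8² − 0²)/(2·0.8) = 40.0 m

Phase 2 (constant speed): v₀ = 8.00 m/s, a = 0 m/s².
Constant speed: t = d/v = 24/8.00 = 3.00 s

Phase 3 (decelerating): v₀ = 8.00 m/s, a = -1.3 m/s².
v = v₀ + at → t = (0 − 8.00) / -1.3 = 6.15 s
v² = v₀² + 2aΔx → Δx = (0² − 8.00²)/(2·-1.3) = 24.6 m
Total distance = 40.0 + 24.0 + 24.6 = 88.6 m

88.6 m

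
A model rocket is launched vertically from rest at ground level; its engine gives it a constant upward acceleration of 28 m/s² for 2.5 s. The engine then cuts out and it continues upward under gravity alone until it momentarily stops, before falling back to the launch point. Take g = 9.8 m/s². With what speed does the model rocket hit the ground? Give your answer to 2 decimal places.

81.33 m/s

Phase 1 (powered ascent): v₀ = 0 m/s, a = 28 m/s².
v = v₀ + at = 0 + (28)(2.5) = 70.0 m/s
Δx = v₀t + ½at² = 0·2.5 + 0.5·28·2.5² = 87.5 m

Phase 2 (coasting upward): v₀ = 70.0 m/s, a = -9.8 m/s².
v = v₀ + at → t = (0 − 70.0) / -9.8 = 7.14 s
v² = v₀² + 2aΔx → Δx = (0² − 70.0²)/(2·-9.8) = 250 m

Phase 3 (free fall): v₀ = 0 m/s, a = -9.8 m/s².
Falls 338 m from rest: t = √(2·338/9.8) = 8.30 s; v = g·t = 81.3 m/s.
Impact speed = 81.3 m/s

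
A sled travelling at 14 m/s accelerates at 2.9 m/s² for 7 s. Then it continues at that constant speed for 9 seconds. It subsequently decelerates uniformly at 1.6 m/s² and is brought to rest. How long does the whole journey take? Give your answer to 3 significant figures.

Phase 1 (accelerating): v₀ = 14.0 m/s, a = 2.9 m/s².
v = v₀ + at = 14.0 + (2.9)(7) = 34.3 m/s
Δx = v₀t + ½at² = 14.0·7 + 0.5·2.9·7² = 169 m

Phase 2 (constant speed): v₀ = 34.3 m/s, a = 0 m/s².
v = v₀ + at = 34.3 + (0)(9) = 34.3 m/s
Δx = v₀t + ½at² = 34.3·9 + 0.5·0·9² = 309 m

Phase 3 (decelerating): v₀ = 34.3 m/s, a = -1.6 m/s².
v = v₀ + at → t = (0 − 34.3) / -1.6 = 21.4 s
v² = v₀² + 2aΔx → Δx = (0² − 34.3²)/(2·-1.6) = 368 m
Total time = 7.00 + 9.00 + 21.4 = 37.4 s

37.4 s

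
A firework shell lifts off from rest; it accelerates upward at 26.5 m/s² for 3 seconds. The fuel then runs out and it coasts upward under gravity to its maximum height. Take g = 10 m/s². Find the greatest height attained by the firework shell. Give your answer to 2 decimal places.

Phase 1 (powered ascent): v₀ = 0 m/s, a = 26.5 m/s².
v = v₀ + at = 0 + (26.5)(3) = 79.5 m/s
Δx = v₀t + ½at² = 0·3 + 0.5·26.5·3² = 119 m

Phase 2 (coasting upward): v₀ = 79.5 m/s, a = -10 m/s².
v = v₀ + at → t = (0 − 79.5) / -10 = 7.95 s
v² = v₀² + 2aΔx → Δx = (0² − 79.5²)/(2·-10) = 316 m
Maximum height = 119 + 316 = 435 m

435.26 m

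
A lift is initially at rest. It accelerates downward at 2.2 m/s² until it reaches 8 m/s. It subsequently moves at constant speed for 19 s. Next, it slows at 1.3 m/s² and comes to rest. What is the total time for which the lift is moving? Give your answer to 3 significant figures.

Phase 1 (accelerating): v₀ = 0 m/s, a = 2.2 m/s².
v = v₀ + at → t = (8 − 0) / 2.2 = 3.64 s
v² = v₀² + 2aΔx → Δx = (8² − 0²)/(2·2.2) = 14.5 m

Phase 2 (constant speed): v₀ = 8.00 m/s, a = 0 m/s².
v = v₀ + at = 8.00 + (0)(19) = 8.00 m/s
Δx = v₀t + ½at² = 8.00·19 + 0.5·0·19² = 152 m

Phase 3 (decelerating): v₀ = 8.00 m/s, a = -1.3 m/s².
v = v₀ + at → t = (0 − 8.00) / -1.3 = 6.15 s
v² = v₀² + 2aΔx → Δx = (0² − 8.00²)/(2·-1.3) = 24.6 m
Total time = 3.64 + 19.0 + 6.15 = 28.8 s

28.8 s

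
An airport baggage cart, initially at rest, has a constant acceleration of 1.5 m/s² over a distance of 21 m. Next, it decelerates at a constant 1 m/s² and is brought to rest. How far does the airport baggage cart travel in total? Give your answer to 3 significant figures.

Phase 1 (accelerating): v₀ = 0 m/s, a = 1.5 m/s².
v² = v₀² + 2aΔx = 0² + 2·1.5·21 = 63.0 → v = 7.94 m/s
t = (v − v₀)/a = (7.94 − 0)/1.5 = 5.29 s

Phase 2 (decelerating): v₀ = 7.94 m/s, a = -1 m/s².
v = v₀ + at → t = (0 − 7.94) / -1 = 7.94 s
v² = v₀² + 2aΔx → Δx = (0² − 7.94²)/(2·-1) = 31.5 m
Total distance = 21.0 + 31.5 = 52.5 m

52.5 m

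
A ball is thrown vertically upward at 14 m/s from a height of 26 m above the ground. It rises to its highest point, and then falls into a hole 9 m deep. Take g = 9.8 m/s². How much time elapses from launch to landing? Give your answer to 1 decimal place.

4.5 s

Phase 1 (rising): v₀ = 14.0 m/s, a = -9.8 m/s².
v = v₀ + at → t = (0 − 14.0) / -9.8 = 1.43 s
v² = v₀² + 2aΔx → Δx = (0² − 14.0²)/(2·-9.8) = 10.0 m

Phase 2 (falling): v₀ = 0 m/s, a = -9.8 m/s².
Falls 45.0 m from rest: t = √(2·45.0/9.8) = 3.03 s; v = g·t = 29.7 m/s.
Total time = 1.43 + 3.03 = 4.46 s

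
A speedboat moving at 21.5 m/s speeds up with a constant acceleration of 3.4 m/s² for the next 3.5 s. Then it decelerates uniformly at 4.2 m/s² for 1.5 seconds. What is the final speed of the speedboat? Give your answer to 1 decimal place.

27.1 m/s

Phase 1 (accelerating): v₀ = 21.5 m/s, a = 3.4 m/s².
v = v₀ + at = 21.5 + (3.4)(3.5) = 33.4 m/s
Δx = v₀t + ½at² = 21.5·3.5 + 0.5·3.4·3.5² = 96.1 m

Phase 2 (decelerating): v₀ = 33.4 m/s, a = -4.2 m/s².
v = v₀ + at = 33.4 + (-4.2)(1.5) = 27.1 m/s
Δx = v₀t + ½at² = 33.4·1.5 + 0.5·-4.2·1.5² = 45.4 m
Final speed = 27.1 m/s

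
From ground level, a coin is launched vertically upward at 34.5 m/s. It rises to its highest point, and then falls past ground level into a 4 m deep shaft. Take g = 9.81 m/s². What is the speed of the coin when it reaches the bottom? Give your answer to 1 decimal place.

Phase 1 (rising): v₀ = 34.5 m/s, a = -9.81 m/s².
v = v₀ + at → t = (0 − 34.5) / -9.81 = 3.52 s
v² = v₀² + 2aΔx → Δx = (0² − 34.5²)/(2·-9.81) = 60.7 m

Phase 2 (falling): v₀ = 0 m/s, a = -9.81 m/s².
Falls 64.7 m from rest: t = √(2·64.7/9.81) = 3.63 s; v = g·t = 35.6 m/s.
Final speed = 35.6 m/s

35.6 m/s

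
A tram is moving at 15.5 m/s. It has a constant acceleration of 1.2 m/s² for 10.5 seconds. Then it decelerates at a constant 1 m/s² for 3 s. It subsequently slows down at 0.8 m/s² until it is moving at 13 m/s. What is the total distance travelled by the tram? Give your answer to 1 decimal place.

596.8 m

Phase 1 (accelerating): v₀ = 15.5 m/s, a = 1.2 m/s².
v = v₀ + at = 15.5 + (1.2)(10.5) = 28.1 m/s
Δx = v₀t + ½at² = 15.5·10.5 + 0.5·1.2·10.5² = 229 m

Phase 2 (decelerating): v₀ = 28.1 m/s, a = -1 m/s².
v = v₀ + at = 28.1 + (-1)(3) = 25.1 m/s
Δx = v₀t + ½at² = 28.1·3 + 0.5·-1·3² = 79.8 m

Phase 3 (decelerating): v₀ = 25.1 m/s, a = -0.8 m/s².
v = v₀ + at → t = (13 − 25.1) / -0.8 = 15.1 s
v² = v₀² + 2aΔx → Δx = (13² − 25.1²)/(2·-0.8) = 288 m
Total distance = 229 + 79.8 + 288 = 597 m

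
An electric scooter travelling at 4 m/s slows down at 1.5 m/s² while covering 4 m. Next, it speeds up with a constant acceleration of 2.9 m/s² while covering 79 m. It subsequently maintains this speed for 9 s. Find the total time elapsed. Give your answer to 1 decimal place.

Phase 1 (decelerating): v₀ = 4.00 m/s, a = -1.5 m/s².
v² = v₀² + 2aΔx = 4.00² + 2·-1.5·4 = 4.00 → v = 2.00 m/s
t = (v − v₀)/a = (2.00 − 4.00)/-1.5 = 1.33 s

Phase 2 (accelerating): v₀ = 2.00 m/s, a = 2.9 m/s².
v² = v₀² + 2aΔx = 2.00² + 2·2.9·79 = 462 → v = 21.5 m/s
t = (v − v₀)/a = (21.5 − 2.00)/2.9 = 6.72 s

Phase 3 (constant speed): v₀ = 21.5 m/s, a = 0 m/s².
v = v₀ + at = 21.5 + (0)(9) = 21.5 m/s
Δx = v₀t + ½at² = 21.5·9 + 0.5·0·9² = 193 m
Total time = 1.33 + 6.72 + 9.00 = 17.1 s

17.1 s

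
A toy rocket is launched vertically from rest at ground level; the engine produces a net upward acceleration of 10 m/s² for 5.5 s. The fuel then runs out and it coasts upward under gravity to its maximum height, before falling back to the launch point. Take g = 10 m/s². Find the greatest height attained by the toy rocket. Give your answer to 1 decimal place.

302.5 m

Phase 1 (powered ascent): v₀ = 0 m/s, a = 10 m/s².
v = v₀ + at = 0 + (10)(5.5) = 55.0 m/s
Δx = v₀t + ½at² = 0·5.5 + 0.5·10·5.5² = 151 m

Phase 2 (coasting upward): v₀ = 55.0 m/s, a = -10 m/s².
v = v₀ + at → t = (0 − 55.0) / -10 = 5.50 s
v² = v₀² + 2aΔx → Δx = (0² − 55.0²)/(2·-10) = 151 m
Maximum height = 151 + 151 = 302 m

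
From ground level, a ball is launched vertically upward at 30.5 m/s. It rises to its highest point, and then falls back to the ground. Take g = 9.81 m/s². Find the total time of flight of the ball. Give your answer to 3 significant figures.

Phase 1 (rising): v₀ = 30.5 m/s, a = -9.81 m/s².
v = v₀ + at → t = (0 − 30.5) / -9.81 = 3.11 s
v² = v₀² + 2aΔx → Δx = (0² − 30.5²)/(2·-9.81) = 47.4 m

Phase 2 (falling): v₀ = 0 m/s, a = -9.81 m/s².
Falls 47.4 m from rest: t = √(2·47.4/9.81) = 3.11 s; v = g·t = 30.5 m/s.
Total time = 3.11 + 3.11 = 6.22 s

6.22 s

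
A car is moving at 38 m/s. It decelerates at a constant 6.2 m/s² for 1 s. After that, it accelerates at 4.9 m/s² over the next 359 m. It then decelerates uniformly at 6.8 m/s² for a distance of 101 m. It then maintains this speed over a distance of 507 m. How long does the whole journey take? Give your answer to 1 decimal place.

Phase 1 (decelerating): v₀ = 38.0 m/s, a = -6.2 m/s².
v = v₀ + at = 38.0 + (-6.2)(1) = 31.8 m/s
Δx = v₀t + ½at² = 38.0·1 + 0.5·-6.2·1² = 34.9 m

Phase 2 (accelerating): v₀ = 31.8 m/s, a = 4.9 m/s².
v² = v₀² + 2aΔx = 31.8² + 2·4.9·359 = 4530 → v = 67.3 m/s
t = (v − v₀)/a = (67.3 − 31.8)/4.9 = 7.25 s

Phase 3 (decelerating): v₀ = 67.3 m/s, a = -6.8 m/s².
v² = v₀² + 2aΔx = 67.3² + 2·-6.8·101 = 3160 → v = 56.2 m/s
t = (v − v₀)/a = (56.2 − 67.3)/-6.8 = 1.64 s

Phase 4 (constant speed): v₀ = 56.2 m/s, a = 0 m/s².
Constant speed: t = d/v = 507/56.2 = 9.03 s
Total time = 1.00 + 7.25 + 1.64 + 9.03 = 18.9 s

18.9 s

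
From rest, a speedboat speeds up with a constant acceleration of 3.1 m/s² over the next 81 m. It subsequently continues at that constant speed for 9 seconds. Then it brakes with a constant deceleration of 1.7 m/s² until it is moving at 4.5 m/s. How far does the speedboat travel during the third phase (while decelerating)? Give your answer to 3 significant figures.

142 m

Phase 1 (accelerating): v₀ = 0 m/s, a = 3.1 m/s².
v² = v₀² + 2aΔx = 0² + 2·3.1·81 = 502 → v = 22.4 m/s
t = (v − v₀)/a = (22.4 − 0)/3.1 = 7.23 s

Phase 2 (constant speed): v₀ = 22.4 m/s, a = 0 m/s².
v = v₀ + at = 22.4 + (0)(9) = 22.4 m/s
Δx = v₀t + ½at² = 22.4·9 + 0.5·0·9² = 202 m

Phase 3 (decelerating): v₀ = 22.4 m/s, a = -1.7 m/s².
v = v₀ + at → t = (4.5 − 22.4) / -1.7 = 10.5 s
v² = v₀² + 2aΔx → Δx = (4.5² − 22.4²)/(2·-1.7) = 142 m
Distance in phase 3 = 142 m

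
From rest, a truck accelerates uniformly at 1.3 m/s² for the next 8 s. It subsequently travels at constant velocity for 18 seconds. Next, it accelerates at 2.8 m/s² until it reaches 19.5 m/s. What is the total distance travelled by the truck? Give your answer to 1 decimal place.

277.4 m

Phase 1 (accelerating): v₀ = 0 m/s, a = 1.3 m/s².
v = v₀ + at = 0 + (1.3)(8) = 10.4 m/s
Δx = v₀t + ½at² = 0·8 + 0.5·1.3·8² = 41.6 m

Phase 2 (constant speed): v₀ = 10.4 m/s, a = 0 m/s².
v = v₀ + at = 10.4 + (0)(18) = 10.4 m/s
Δx = v₀t + ½at² = 10.4·18 + 0.5·0·18² = 187 m

Phase 3 (accelerating): v₀ = 10.4 m/s, a = 2.8 m/s².
v = v₀ + at → t = (19.5 − 10.4) / 2.8 = 3.25 s
v² = v₀² + 2aΔx → Δx = (19.5² − 10.4²)/(2·2.8) = 48.6 m
Total distance = 41.6 + 187 + 48.6 = 277 m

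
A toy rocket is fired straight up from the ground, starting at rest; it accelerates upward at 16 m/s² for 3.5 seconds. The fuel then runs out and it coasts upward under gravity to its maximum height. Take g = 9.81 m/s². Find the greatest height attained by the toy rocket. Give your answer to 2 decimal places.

257.84 m

Phase 1 (powered ascent): v₀ = 0 m/s, a = 16 m/s².
v = v₀ + at = 0 + (16)(3.5) = 56.0 m/s
Δx = v₀t + ½at² = 0·3.5 + 0.5·16·3.5² = 98.0 m

Phase 2 (coasting upward): v₀ = 56.0 m/s, a = -9.81 m/s².
v = v₀ + at → t = (0 − 56.0) / -9.81 = 5.71 s
v² = v₀² + 2aΔx → Δx = (0² − 56.0²)/(2·-9.81) = 160 m
Maximum height = 98.0 + 160 = 258 m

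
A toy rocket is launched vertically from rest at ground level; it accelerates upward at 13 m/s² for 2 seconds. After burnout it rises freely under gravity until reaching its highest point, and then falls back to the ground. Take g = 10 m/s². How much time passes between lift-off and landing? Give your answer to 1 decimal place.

8.1 s

Phase 1 (powered ascent): v₀ = 0 m/s, a = 13 m/s².
v = v₀ + at = 0 + (13)(2) = 26.0 m/s
Δx = v₀t + ½at² = 0·2 + 0.5·13·2² = 26.0 m

Phase 2 (coasting upward): v₀ = 26.0 m/s, a = -10 m/s².
v = v₀ + at → t = (0 − 26.0) / -10 = 2.60 s
v² = v₀² + 2aΔx → Δx = (0² − 26.0²)/(2·-10) = 33.8 m

Phase 3 (free fall): v₀ = 0 m/s, a = -10 m/s².
Falls 59.8 m from rest: t = √(2·59.8/10) = 3.46 s; v = g·t = 34.6 m/s.
Total time = 2.00 + 2.60 + 3.46 = 8.06 s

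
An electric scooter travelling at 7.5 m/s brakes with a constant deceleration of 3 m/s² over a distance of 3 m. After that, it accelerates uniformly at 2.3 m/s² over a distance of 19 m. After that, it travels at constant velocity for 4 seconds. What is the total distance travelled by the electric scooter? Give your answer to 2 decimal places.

Phase 1 (decelerating): v₀ = 7.50 m/s, a = -3 m/s².
v² = v₀² + 2aΔx = 7.50² + 2·-3·3 = 38.2 → v = 6.18 m/s
t = (v − v₀)/a = (6.18 − 7.50)/-3 = 0.438 s

Phase 2 (accelerating): v₀ = 6.18 m/s, a = 2.3 m/s².
v² = v₀² + 2aΔx = 6.18² + 2·2.3·19 = 126 → v = 11.2 m/s
t = (v − v₀)/a = (11.2 − 6.18)/2.3 = 2.18 s

Phase 3 (constant speed): v₀ = 11.2 m/s, a = 0 m/s².
v = v₀ + at = 11.2 + (0)(4) = 11.2 m/s
Δx = v₀t + ½at² = 11.2·4 + 0.5·0·4² = 44.8 m
Total distance = 3.00 + 19.0 + 44.8 = 66.8 m

66.84 m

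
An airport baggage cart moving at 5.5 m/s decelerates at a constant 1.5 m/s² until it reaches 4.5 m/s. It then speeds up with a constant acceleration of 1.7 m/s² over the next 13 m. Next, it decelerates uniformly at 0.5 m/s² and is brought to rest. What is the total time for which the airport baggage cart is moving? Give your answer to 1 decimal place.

18.8 s

Phase 1 (decelerating): v₀ = 5.50 m/s, a = -1.5 m/s².
v = v₀ + at → t = (4.5 − 5.50) / -1.5 = 0.667 s
v² = v₀² + 2aΔx → Δx = (4.5² − 5.50²)/(2·-1.5) = 3.33 m

Phase 2 (accelerating): v₀ = 4.50 m/s, a = 1.7 m/s².
v² = v₀² + 2aΔx = 4.50² + 2·1.7·13 = 64.4 → v = 8.03 m/s
t = (v − v₀)/a = (8.03 − 4.50)/1.7 = 2.08 s

Phase 3 (decelerating): v₀ = 8.03 m/s, a = -0.5 m/s².
v = v₀ + at → t = (0 − 8.03) / -0.5 = 16.1 s
v² = v₀² + 2aΔx → Δx = (0² − 8.03²)/(2·-0.5) = 64.4 m
Total time = 0.667 + 2.08 + 16.1 = 18.8 s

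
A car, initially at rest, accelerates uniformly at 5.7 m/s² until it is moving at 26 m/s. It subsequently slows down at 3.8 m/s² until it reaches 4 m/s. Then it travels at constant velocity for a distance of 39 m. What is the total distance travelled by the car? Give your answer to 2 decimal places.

185.14 m

Phase 1 (accelerating): v₀ = 0 m/s, a = 5.7 m/s².
v = v₀ + at → t = (26 − 0) / 5.7 = 4.56 s
v² = v₀² + 2aΔx → Δx = (26² − 0²)/(2·5.7) = 59.3 m

Phase 2 (decelerating): v₀ = 26.0 m/s, a = -3.8 m/s².
v = v₀ + at → t = (4 − 26.0) / -3.8 = 5.79 s
v² = v₀² + 2aΔx → Δx = (4² − 26.0²)/(2·-3.8) = 86.8 m

Phase 3 (constant speed): v₀ = 4.00 m/s, a = 0 m/s².
Constant speed: t = d/v = 39/4.00 = 9.75 s
Total distance = 59.3 + 86.8 + 39.0 = 185 m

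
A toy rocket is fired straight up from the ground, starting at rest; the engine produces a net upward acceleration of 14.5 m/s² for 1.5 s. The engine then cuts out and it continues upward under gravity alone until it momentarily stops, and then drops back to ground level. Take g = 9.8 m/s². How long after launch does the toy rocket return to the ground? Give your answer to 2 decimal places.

Phase 1 (powered ascent): v₀ = 0 m/s, a = 14.5 m/s².
v = v₀ + at = 0 + (14.5)(1.5) = 21.8 m/s
Δx = v₀t + ½at² = 0·1.5 + 0.5·14.5·1.5² = 16.3 m

Phase 2 (coasting upward): v₀ = 21.8 m/s, a = -9.8 m/s².
v = v₀ + at → t = (0 − 21.8) / -9.8 = 2.22 s
v² = v₀² + 2aΔx → Δx = (0² − 21.8²)/(2·-9.8) = 24.1 m

Phase 3 (free fall): v₀ = 0 m/s, a = -9.8 m/s².
Falls 40.4 m from rest: t = √(2·40.4/9.8) = 2.87 s; v = g·t = 28.2 m/s.
Total time = 1.50 + 2.22 + 2.87 = 6.59 s

6.59 s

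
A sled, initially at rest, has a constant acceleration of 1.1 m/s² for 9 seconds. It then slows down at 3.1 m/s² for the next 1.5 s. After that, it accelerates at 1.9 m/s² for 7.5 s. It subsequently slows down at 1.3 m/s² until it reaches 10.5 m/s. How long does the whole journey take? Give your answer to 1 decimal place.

24.9 s

Phase 1 (accelerating): v₀ = 0 m/s, a = 1.1 m/s².
v = v₀ + at = 0 + (1.1)(9) = 9.90 m/s
Δx = v₀t + ½at² = 0·9 + 0.5·1.1·9² = 44.6 m

Phase 2 (decelerating): v₀ = 9.90 m/s, a = -3.1 m/s².
v = v₀ + at = 9.90 + (-3.1)(1.5) = 5.25 m/s
Δx = v₀t + ½at² = 9.90·1.5 + 0.5·-3.1·1.5² = 11.4 m

Phase 3 (accelerating): v₀ = 5.25 m/s, a = 1.9 m/s².
v = v₀ + at = 5.25 + (1.9)(7.5) = 19.5 m/s
Δx = v₀t + ½at² = 5.25·7.5 + 0.5·1.9·7.5² = 92.8 m

Phase 4 (decelerating): v₀ = 19.5 m/s, a = -1.3 m/s².
v = v₀ + at → t = (10.5 − 19.5) / -1.3 = 6.92 s
v² = v₀² + 2aΔx → Δx = (10.5² − 19.5²)/(2·-1.3) = 104 m
Total time = 9.00 + 1.50 + 7.50 + 6.92 = 24.9 s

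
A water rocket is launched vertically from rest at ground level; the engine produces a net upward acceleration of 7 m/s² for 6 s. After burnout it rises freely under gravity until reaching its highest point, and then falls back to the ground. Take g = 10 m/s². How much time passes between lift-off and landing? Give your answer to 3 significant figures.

Phase 1 (powered ascent): v₀ = 0 m/s, a = 7 m/s².
v = v₀ + at = 0 + (7)(6) = 42.0 m/s
Δx = v₀t + ½at² = 0·6 + 0.5·7·6² = 126 m

Phase 2 (coasting upward): v₀ = 42.0 m/s, a = -10 m/s².
v = v₀ + at → t = (0 − 42.0) / -10 = 4.20 s
v² = v₀² + 2aΔx → Δx = (0² − 42.0²)/(2·-10) = 88.2 m

Phase 3 (free fall): v₀ = 0 m/s, a = -10 m/s².
Falls 214 m from rest: t = √(2·214/10) = 6.55 s; v = g·t = 65.5 m/s.
Total time = 6.00 + 4.20 + 6.55 = 16.7 s

16.7 s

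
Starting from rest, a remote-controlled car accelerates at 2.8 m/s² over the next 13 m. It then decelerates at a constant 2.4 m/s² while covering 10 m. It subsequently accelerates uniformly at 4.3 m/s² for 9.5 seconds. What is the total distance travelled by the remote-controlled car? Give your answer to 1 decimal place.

264.3 m

Phase 1 (accelerating): v₀ = 0 m/s, a = 2.8 m/s².
v² = v₀² + 2aΔx = 0² + 2·2.8·13 = 72.8 → v = 8.53 m/s
t = (v − v₀)/a = (8.53 − 0)/2.8 = 3.05 s

Phase 2 (decelerating): v₀ = 8.53 m/s, a = -2.4 m/s².
v² = v₀² + 2aΔx = 8.53² + 2·-2.4·10 = 24.8 → v = 4.98 m/s
t = (v − v₀)/a = (4.98 − 8.53)/-2.4 = 1.48 s

Phase 3 (accelerating): v₀ = 4.98 m/s, a = 4.3 m/s².
v = v₀ + at = 4.98 + (4.3)(9.5) = 45.8 m/s
Δx = v₀t + ½at² = 4.98·9.5 + 0.5·4.3·9.5² = 241 m
Total distance = 13.0 + 10.0 + 241 = 264 m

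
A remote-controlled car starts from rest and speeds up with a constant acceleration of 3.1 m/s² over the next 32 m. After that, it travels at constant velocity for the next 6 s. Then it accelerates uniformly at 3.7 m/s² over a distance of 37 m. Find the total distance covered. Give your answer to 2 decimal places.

153.51 m

Phase 1 (accelerating): v₀ = 0 m/s, a = 3.1 m/s².
v² = v₀² + 2aΔx = 0² + 2·3.1·32 = 198 → v = 14.1 m/s
t = (v − v₀)/a = (14.1 − 0)/3.1 = 4.54 s

Phase 2 (constant speed): v₀ = 14.1 m/s, a = 0 m/s².
v = v₀ + at = 14.1 + (0)(6) = 14.1 m/s
Δx = v₀t + ½at² = 14.1·6 + 0.5·0·6² = 84.5 m

Phase 3 (accelerating): v₀ = 14.1 m/s, a = 3.7 m/s².
v² = v₀² + 2aΔx = 14.1² + 2·3.7·37 = 472 → v = 21.7 m/s
t = (v − v₀)/a = (21.7 − 14.1)/3.7 = 2.07 s
Total distance = 32.0 + 84.5 + 37.0 = 154 m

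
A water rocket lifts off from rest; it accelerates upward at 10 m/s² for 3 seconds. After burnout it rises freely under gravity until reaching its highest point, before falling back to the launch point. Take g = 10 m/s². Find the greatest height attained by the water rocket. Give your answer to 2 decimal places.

Phase 1 (powered ascent): v₀ = 0 m/s, a = 10 m/s².
v = v₀ + at = 0 + (10)(3) = 30.0 m/s
Δx = v₀t + ½at² = 0·3 + 0.5·10·3² = 45.0 m

Phase 2 (coasting upward): v₀ = 30.0 m/s, a = -10 m/s².
v = v₀ + at → t = (0 − 30.0) / -10 = 3.00 s
v² = v₀² + 2aΔx → Δx = (0² − 30.0²)/(2·-10) = 45.0 m
Maximum height = 45.0 + 45.0 = 90.0 m

90.00 m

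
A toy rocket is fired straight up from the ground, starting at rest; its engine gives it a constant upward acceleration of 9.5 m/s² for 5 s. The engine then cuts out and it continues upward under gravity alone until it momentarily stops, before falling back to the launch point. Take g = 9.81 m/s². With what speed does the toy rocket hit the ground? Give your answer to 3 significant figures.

67.7 m/s

Phase 1 (powered ascent): v₀ = 0 m/s, a = 9.5 m/s².
v = v₀ + at = 0 + (9.5)(5) = 47.5 m/s
Δx = v₀t + ½at² = 0·5 + 0.5·9.5·5² = 119 m

Phase 2 (coasting upward): v₀ = 47.5 m/s, a = -9.81 m/s².
v = v₀ + at → t = (0 − 47.5) / -9.81 = 4.84 s
v² = v₀² + 2aΔx → Δx = (0² − 47.5²)/(2·-9.81) = 115 m

Phase 3 (free fall): v₀ = 0 m/s, a = -9.81 m/s².
Falls 234 m from rest: t = √(2·234/9.81) = 6.90 s; v = g·t = 67.7 m/s.
Impact speed = 67.7 m/s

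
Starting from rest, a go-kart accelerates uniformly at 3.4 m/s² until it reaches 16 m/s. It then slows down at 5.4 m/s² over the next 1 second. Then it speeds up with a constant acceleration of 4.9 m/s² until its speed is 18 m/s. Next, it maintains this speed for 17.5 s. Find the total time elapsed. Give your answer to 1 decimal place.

24.7 s

Phase 1 (accelerating): v₀ = 0 m/s, a = 3.4 m/s².
v = v₀ + at → t = (16 − 0) / 3.4 = 4.71 s
v² = v₀² + 2aΔx → Δx = (16² − 0²)/(2·3.4) = 37.6 m

Phase 2 (decelerating): v₀ = 16.0 m/s, a = -5.4 m/s².
v = v₀ + at = 16.0 + (-5.4)(1) = 10.6 m/s
Δx = v₀t + ½at² = 16.0·1 + 0.5·-5.4·1² = 13.3 m

Phase 3 (accelerating): v₀ = 10.6 m/s, a = 4.9 m/s².
v = v₀ + at → t = (18 − 10.6) / 4.9 = 1.51 s
v² = v₀² + 2aΔx → Δx = (18² − 10.6²)/(2·4.9) = 21.6 m

Phase 4 (constant speed): v₀ = 18.0 m/s, a = 0 m/s².
v = v₀ + at = 18.0 + (0)(17.5) = 18.0 m/s
Δx = v₀t + ½at² = 18.0·17.5 + 0.5·0·17.5² = 315 m
Total time = 4.71 + 1.00 + 1.51 + 17.5 = 24.7 s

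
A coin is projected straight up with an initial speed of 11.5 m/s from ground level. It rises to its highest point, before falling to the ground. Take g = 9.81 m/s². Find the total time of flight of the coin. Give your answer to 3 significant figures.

2.34 s

Phase 1 (rising): v₀ = 11.5 m/s, a = -9.81 m/s².
v = v₀ + at → t = (0 − 11.5) / -9.81 = 1.17 s
v² = v₀² + 2aΔx → Δx = (0² − 11.5²)/(2·-9.81) = 6.74 m

Phase 2 (falling): v₀ = 0 m/s, a = -9.81 m/s².
Falls 6.74 m from rest: t = √(2·6.74/9.81) = 1.17 s; v = g·t = 11.5 m/s.
Total time = 1.17 + 1.17 = 2.34 s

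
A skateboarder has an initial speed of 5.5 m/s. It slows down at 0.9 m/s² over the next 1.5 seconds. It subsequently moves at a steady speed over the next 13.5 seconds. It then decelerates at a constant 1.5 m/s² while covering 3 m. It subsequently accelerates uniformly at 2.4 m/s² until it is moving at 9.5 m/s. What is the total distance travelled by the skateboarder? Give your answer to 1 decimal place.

83.4 m

Phase 1 (decelerating): v₀ = 5.50 m/s, a = -0.9 m/s².
v = v₀ + at = 5.50 + (-0.9)(1.5) = 4.15 m/s
Δx = v₀t + ½at² = 5.50·1.5 + 0.5·-0.9·1.5² = 7.24 m

Phase 2 (constant speed): v₀ = 4.15 m/s, a = 0 m/s².
v = v₀ + at = 4.15 + (0)(13.5) = 4.15 m/s
Δx = v₀t + ½at² = 4.15·13.5 + 0.5·0·13.5² = 56.0 m

Phase 3 (decelerating): v₀ = 4.15 m/s, a = -1.5 m/s².
v² = v₀² + 2aΔx = 4.15² + 2·-1.5·3 = 8.22 → v = 2.87 m/s
t = (v − v₀)/a = (2.87 − 4.15)/-1.5 = 0.855 s

Phase 4 (accelerating): v₀ = 2.87 m/s, a = 2.4 m/s².
v = v₀ + at → t = (9.5 − 2.87) / 2.4 = 2.76 s
v² = v₀² + 2aΔx → Δx = (9.5² − 2.87²)/(2·2.4) = 17.1 m
Total distance = 7.24 + 56.0 + 3.00 + 17.1 = 83.4 m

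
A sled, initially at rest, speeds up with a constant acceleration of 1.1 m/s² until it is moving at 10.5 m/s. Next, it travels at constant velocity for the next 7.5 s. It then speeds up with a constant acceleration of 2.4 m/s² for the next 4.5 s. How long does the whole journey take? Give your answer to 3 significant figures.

Phase 1 (accelerating): v₀ = 0 m/s, a = 1.1 m/s².
v = v₀ + at → t = (10.5 − 0) / 1.1 = 9.55 s
v² = v₀² + 2aΔx → Δx = (10.5² − 0²)/(2·1.1) = 50.1 m

Phase 2 (constant speed): v₀ = 10.5 m/s, a = 0 m/s².
v = v₀ + at = 10.5 + (0)(7.5) = 10.5 m/s
Δx = v₀t + ½at² = 10.5·7.5 + 0.5·0·7.5² = 78.8 m

Phase 3 (accelerating): v₀ = 10.5 m/s, a = 2.4 m/s².
v = v₀ + at = 10.5 + (2.4)(4.5) = 21.3 m/s
Δx = v₀t + ½at² = 10.5·4.5 + 0.5·2.4·4.5² = 71.5 m
Total time = 9.55 + 7.50 + 4.50 = 21.5 s

21.5 s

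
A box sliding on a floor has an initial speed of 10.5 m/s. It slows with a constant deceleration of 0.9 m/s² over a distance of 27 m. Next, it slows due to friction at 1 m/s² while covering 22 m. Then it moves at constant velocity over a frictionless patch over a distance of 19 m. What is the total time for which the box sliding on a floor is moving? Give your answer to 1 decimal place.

Phase 1 (decelerating): v₀ = 10.5 m/s, a = -0.9 m/s².
v² = v₀² + 2aΔx = 10.5² + 2·-0.9·27 = 61.6 → v = 7.85 m/s
t = (v − v₀)/a = (7.85 − 10.5)/-0.9 = 2.94 s

Phase 2 (decelerating): v₀ = 7.85 m/s, a = -1 m/s².
v² = v₀² + 2aΔx = 7.85² + 2·-1·22 = 17.6 → v = 4.20 m/s
t = (v − v₀)/a = (4.20 − 7.85)/-1 = 3.65 s

Phase 3 (constant speed): v₀ = 4.20 m/s, a = 0 m/s².
Constant speed: t = d/v = 19/4.20 = 4.52 s
Total time = 2.94 + 3.65 + 4.52 = 11.1 s

11.1 s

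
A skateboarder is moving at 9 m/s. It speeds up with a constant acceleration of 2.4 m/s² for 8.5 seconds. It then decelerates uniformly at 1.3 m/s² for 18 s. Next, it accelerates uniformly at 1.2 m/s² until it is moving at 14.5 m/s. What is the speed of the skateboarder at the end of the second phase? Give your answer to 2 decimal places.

6.00 m/s

Phase 1 (accelerating): v₀ = 9.00 m/s, a = 2.4 m/s².
v = v₀ + at = 9.00 + (2.4)(8.5) = 29.4 m/s
Δx = v₀t + ½at² = 9.00·8.5 + 0.5·2.4·8.5² = 163 m

Phase 2 (decelerating): v₀ = 29.4 m/s, a = -1.3 m/s².
v = v₀ + at = 29.4 + (-1.3)(18) = 6.00 m/s
Δx = v₀t + ½at² = 29.4·18 + 0.5·-1.3·18² = 319 m
Speed at end of phase 2 = 6.00 m/s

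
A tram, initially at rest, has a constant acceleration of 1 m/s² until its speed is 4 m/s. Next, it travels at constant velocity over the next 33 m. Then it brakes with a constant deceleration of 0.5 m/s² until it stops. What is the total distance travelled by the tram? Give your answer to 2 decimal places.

57.00 m

Phase 1 (accelerating): v₀ = 0 m/s, a = 1 m/s².
v = v₀ + at → t = (4 − 0) / 1 = 4.00 s
v² = v₀² + 2aΔx → Δx = (4² − 0²)/(2·1) = 8.00 m

Phase 2 (constant speed): v₀ = 4.00 m/s, a = 0 m/s².
Constant speed: t = d/v = 33/4.00 = 8.25 s

Phase 3 (decelerating): v₀ = 4.00 m/s, a = -0.5 m/s².
v = v₀ + at → t = (0 − 4.00) / -0.5 = 8.00 s
v² = v₀² + 2aΔx → Δx = (0² − 4.00²)/(2·-0.5) = 16.0 m
Total distance = 8.00 + 33.0 + 16.0 = 57.0 m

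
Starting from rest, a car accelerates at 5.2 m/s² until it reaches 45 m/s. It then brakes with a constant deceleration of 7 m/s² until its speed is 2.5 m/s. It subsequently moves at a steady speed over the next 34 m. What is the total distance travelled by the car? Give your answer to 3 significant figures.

Phase 1 (accelerating): v₀ = 0 m/s, a = 5.2 m/s².
v = v₀ + at → t = (45 − 0) / 5.2 = 8.65 s
v² = v₀² + 2aΔx → Δx = (45² − 0²)/(2·5.2) = 195 m

Phase 2 (decelerating): v₀ = 45.0 m/s, a = -7 m/s².
v = v₀ + at → t = (2.5 − 45.0) / -7 = 6.07 s
v² = v₀² + 2aΔx → Δx = (2.5² − 45.0²)/(2·-7) = 144 m

Phase 3 (constant speed): v₀ = 2.50 m/s, a = 0 m/s².
Constant speed: t = d/v = 34/2.50 = 13.6 s
Total distance = 195 + 144 + 34.0 = 373 m

373 m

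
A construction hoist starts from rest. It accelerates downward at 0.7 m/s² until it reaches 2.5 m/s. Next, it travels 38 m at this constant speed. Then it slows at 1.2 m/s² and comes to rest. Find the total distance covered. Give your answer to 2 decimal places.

45.07 m

Phase 1 (accelerating): v₀ = 0 m/s, a = 0.7 m/s².
v = v₀ + at → t = (2.5 − 0) / 0.7 = 3.57 s
v² = v₀² + 2aΔx → Δx = (2.5² − 0²)/(2·0.7) = 4.46 m

Phase 2 (constant speed): v₀ = 2.50 m/s, a = 0 m/s².
Constant speed: t = d/v = 38/2.50 = 15.2 s

Phase 3 (decelerating): v₀ = 2.50 m/s, a = -1.2 m/s².
v = v₀ + at → t = (0 − 2.50) / -1.2 = 2.08 s
v² = v₀² + 2aΔx → Δx = (0² − 2.50²)/(2·-1.2) = 2.60 m
Total distance = 4.46 + 38.0 + 2.60 = 45.1 m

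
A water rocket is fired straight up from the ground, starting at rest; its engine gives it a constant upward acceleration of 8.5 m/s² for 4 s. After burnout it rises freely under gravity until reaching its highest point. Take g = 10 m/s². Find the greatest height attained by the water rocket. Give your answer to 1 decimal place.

Phase 1 (powered ascent): v₀ = 0 m/s, a = 8.5 m/s².
v = v₀ + at = 0 + (8.5)(4) = 34.0 m/s
Δx = v₀t + ½at² = 0·4 + 0.5·8.5·4² = 68.0 m

Phase 2 (coasting upward): v₀ = 34.0 m/s, a = -10 m/s².
v = v₀ + at → t = (0 − 34.0) / -10 = 3.40 s
v² = v₀² + 2aΔx → Δx = (0² − 34.0²)/(2·-10) = 57.8 m
Maximum height = 68.0 + 57.8 = 126 m

125.8 m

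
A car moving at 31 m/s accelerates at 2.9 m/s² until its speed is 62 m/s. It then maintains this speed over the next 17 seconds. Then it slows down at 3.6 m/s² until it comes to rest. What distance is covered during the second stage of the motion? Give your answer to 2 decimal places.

Phase 1 (accelerating): v₀ = 31.0 m/s, a = 2.9 m/s².
v = v₀ + at → t = (62 − 31.0) / 2.9 = 10.7 s
v² = v₀² + 2aΔx → Δx = (62² − 31.0²)/(2·2.9) = 497 m

Phase 2 (constant speed): v₀ = 62.0 m/s, a = 0 m/s².
v = v₀ + at = 62.0 + (0)(17) = 62.0 m/s
Δx = v₀t + ½at² = 62.0·17 + 0.5·0·17² = 1050 m
Distance in phase 2 = 1050 m

1054.00 m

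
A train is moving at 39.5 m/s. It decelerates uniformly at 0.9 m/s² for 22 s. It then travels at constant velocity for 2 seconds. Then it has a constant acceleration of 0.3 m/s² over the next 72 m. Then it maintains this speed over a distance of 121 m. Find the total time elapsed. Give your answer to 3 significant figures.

33.4 s

Phase 1 (decelerating): v₀ = 39.5 m/s, a = -0.9 m/s².
v = v₀ + at = 39.5 + (-0.9)(22) = 19.7 m/s
Δx = v₀t + ½at² = 39.5·22 + 0.5·-0.9·22² = 651 m

Phase 2 (constant speed): v₀ = 19.7 m/s, a = 0 m/s².
v = v₀ + at = 19.7 + (0)(2) = 19.7 m/s
Δx = v₀t + ½at² = 19.7·2 + 0.5·0·2² = 39.4 m

Phase 3 (accelerating): v₀ = 19.7 m/s, a = 0.3 m/s².
v² = v₀² + 2aΔx = 19.7² + 2·0.3·72 = 431 → v = 20.8 m/s
t = (v − v₀)/a = (20.8 − 19.7)/0.3 = 3.56 s

Phase 4 (constant speed): v₀ = 20.8 m/s, a = 0 m/s².
Constant speed: t = d/v = 121/20.8 = 5.83 s
Total time = 22.0 + 2.00 + 3.56 + 5.83 = 33.4 s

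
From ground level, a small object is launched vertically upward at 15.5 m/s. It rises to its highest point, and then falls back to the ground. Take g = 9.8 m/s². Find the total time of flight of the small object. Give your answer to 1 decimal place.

3.2 s

Phase 1 (rising): v₀ = 15.5 m/s, a = -9.8 m/s².
v = v₀ + at → t = (0 − 15.5) / -9.8 = 1.58 s
v² = v₀² + 2aΔx → Δx = (0² − 15.5²)/(2·-9.8) = 12.3 m

Phase 2 (falling): v₀ = 0 m/s, a = -9.8 m/s².
Falls 12.3 m from rest: t = √(2·12.3/9.8) = 1.58 s; v = g·t = 15.5 m/s.
Total time = 1.58 + 1.58 = 3.16 s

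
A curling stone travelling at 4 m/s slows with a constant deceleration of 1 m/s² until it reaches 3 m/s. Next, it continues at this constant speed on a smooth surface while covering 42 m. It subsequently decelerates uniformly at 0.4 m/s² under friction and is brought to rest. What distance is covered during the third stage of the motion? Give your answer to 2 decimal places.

Phase 1 (decelerating): v₀ = 4.00 m/s, a = -1 m/s².
v = v₀ + at → t = (3 − 4.00) / -1 = 1.00 s
v² = v₀² + 2aΔx → Δx = (3² − 4.00²)/(2·-1) = 3.50 m

Phase 2 (constant speed): v₀ = 3.00 m/s, a = 0 m/s².
Constant speed: t = d/v = 42/3.00 = 14.0 s

Phase 3 (decelerating): v₀ = 3.00 m/s, a = -0.4 m/s².
v = v₀ + at → t = (0 − 3.00) / -0.4 = 7.50 s
v² = v₀² + 2aΔx → Δx = (0² − 3.00²)/(2·-0.4) = 11.2 m
Distance in phase 3 = 11.2 m

11.25 m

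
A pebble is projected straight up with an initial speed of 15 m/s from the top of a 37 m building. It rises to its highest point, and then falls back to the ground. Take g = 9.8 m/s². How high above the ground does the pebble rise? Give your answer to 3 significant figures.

Phase 1 (rising): v₀ = 15.0 m/s, a = -9.8 m/s².
v = v₀ + at → t = (0 − 15.0) / -9.8 = 1.53 s
v² = v₀² + 2aΔx → Δx = (0² − 15.0²)/(2·-9.8) = 11.5 m
Maximum height = 37 + 11.5 = 48.5 m

48.5 m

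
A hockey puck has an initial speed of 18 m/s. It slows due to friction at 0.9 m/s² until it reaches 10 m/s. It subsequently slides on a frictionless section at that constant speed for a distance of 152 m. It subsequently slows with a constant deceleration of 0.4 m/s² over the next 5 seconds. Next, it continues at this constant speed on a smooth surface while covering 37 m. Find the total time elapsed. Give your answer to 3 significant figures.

33.7 s

Phase 1 (decelerating): v₀ = 18.0 m/s, a = -0.9 m/s².
v = v₀ + at → t = (10 − 18.0) / -0.9 = 8.89 s
v² = v₀² + 2aΔx → Δx = (10² − 18.0²)/(2·-0.9) = 124 m

Phase 2 (constant speed): v₀ = 10.0 m/s, a = 0 m/s².
Constant speed: t = d/v = 152/10.0 = 15.2 s

Phase 3 (decelerating): v₀ = 10.0 m/s, a = -0.4 m/s².
v = v₀ + at = 10.0 + (-0.4)(5) = 8.00 m/s
Δx = v₀t + ½at² = 10.0·5 + 0.5·-0.4·5² = 45.0 m

Phase 4 (constant speed): v₀ = 8.00 m/s, a = 0 m/s².
Constant speed: t = d/v = 37/8.00 = 4.62 s
Total time = 8.89 + 15.2 + 5.00 + 4.62 = 33.7 s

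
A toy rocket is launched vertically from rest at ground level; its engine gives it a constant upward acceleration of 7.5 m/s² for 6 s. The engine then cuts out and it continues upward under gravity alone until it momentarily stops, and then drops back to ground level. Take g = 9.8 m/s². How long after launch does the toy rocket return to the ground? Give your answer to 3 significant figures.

17.6 s

Phase 1 (powered ascent): v₀ = 0 m/s, a = 7.5 m/s².
v = v₀ + at = 0 + (7.5)(6) = 45.0 m/s
Δx = v₀t + ½at² = 0·6 + 0.5·7.5·6² = 135 m

Phase 2 (coasting upward): v₀ = 45.0 m/s, a = -9.8 m/s².
v = v₀ + at → t = (0 − 45.0) / -9.8 = 4.59 s
v² = v₀² + 2aΔx → Δx = (0² − 45.0²)/(2·-9.8) = 103 m

Phase 3 (free fall): v₀ = 0 m/s, a = -9.8 m/s².
Falls 238 m from rest: t = √(2·238/9.8) = 6.97 s; v = g·t = 68.3 m/s.
Total time = 6.00 + 4.59 + 6.97 = 17.6 s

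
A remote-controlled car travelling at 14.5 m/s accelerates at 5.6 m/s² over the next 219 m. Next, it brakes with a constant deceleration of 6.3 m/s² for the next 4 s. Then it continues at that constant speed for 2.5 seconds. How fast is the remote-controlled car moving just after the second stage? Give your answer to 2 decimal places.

26.40 m/s

Phase 1 (accelerating): v₀ = 14.5 m/s, a = 5.6 m/s².
v² = v₀² + 2aΔx = 14.5² + 2·5.6·219 = 2660 → v = 51.6 m/s
t = (v − v₀)/a = (51.6 − 14.5)/5.6 = 6.63 s

Phase 2 (decelerating): v₀ = 51.6 m/s, a = -6.3 m/s².
v = v₀ + at = 51.6 + (-6.3)(4) = 26.4 m/s
Δx = v₀t + ½at² = 51.6·4 + 0.5·-6.3·4² = 156 m
Speed at end of phase 2 = 26.4 m/s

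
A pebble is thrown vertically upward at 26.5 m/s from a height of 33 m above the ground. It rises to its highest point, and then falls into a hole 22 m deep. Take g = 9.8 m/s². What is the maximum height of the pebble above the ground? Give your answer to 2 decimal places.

68.83 m

Phase 1 (rising): v₀ = 26.5 m/s, a = -9.8 m/s².
v = v₀ + at → t = (0 − 26.5) / -9.8 = 2.70 s
v² = v₀² + 2aΔx → Δx = (0² − 26.5²)/(2·-9.8) = 35.8 m
Maximum height = 33 + 35.8 = 68.8 m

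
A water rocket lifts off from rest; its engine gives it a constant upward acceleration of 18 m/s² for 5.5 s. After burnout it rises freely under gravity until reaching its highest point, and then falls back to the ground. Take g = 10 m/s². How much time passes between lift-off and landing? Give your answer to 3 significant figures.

27.7 s

Phase 1 (powered ascent): v₀ = 0 m/s, a = 18 m/s².
v = v₀ + at = 0 + (18)(5.5) = 99.0 m/s
Δx = v₀t + ½at² = 0·5.5 + 0.5·18·5.5² = 272 m

Phase 2 (coasting upward): v₀ = 99.0 m/s, a = -10 m/s².
v = v₀ + at → t = (0 − 99.0) / -10 = 9.90 s
v² = v₀² + 2aΔx → Δx = (0² − 99.0²)/(2·-10) = 490 m

Phase 3 (free fall): v₀ = 0 m/s, a = -10 m/s².
Falls 762 m from rest: t = √(2·762/10) = 12.3 s; v = g·t = 123 m/s.
Total time = 5.50 + 9.90 + 12.3 = 27.7 s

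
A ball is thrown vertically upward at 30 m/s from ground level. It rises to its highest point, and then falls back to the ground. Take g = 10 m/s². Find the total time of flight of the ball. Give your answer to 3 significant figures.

Phase 1 (rising): v₀ = 30.0 m/s, a = -10 m/s².
v = v₀ + at → t = (0 − 30.0) / -10 = 3.00 s
v² = v₀² + 2aΔx → Δx = (0² − 30.0²)/(2·-10) = 45.0 m

Phase 2 (falling): v₀ = 0 m/s, a = -10 m/s².
Falls 45.0 m from rest: t = √(2·45.0/10) = 3.00 s; v = g·t = 30.0 m/s.
Total time = 3.00 + 3.00 = 6.00 s

6.00 s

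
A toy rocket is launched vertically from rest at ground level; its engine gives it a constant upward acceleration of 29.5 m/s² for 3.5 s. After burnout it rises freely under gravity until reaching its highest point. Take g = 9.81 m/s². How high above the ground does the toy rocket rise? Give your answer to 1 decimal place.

Phase 1 (powered ascent): v₀ = 0 m/s, a = 29.5 m/s².
v = v₀ + at = 0 + (29.5)(3.5) = 103 m/s
Δx = v₀t + ½at² = 0·3.5 + 0.5·29.5·3.5² = 181 m

Phase 2 (coasting upward): v₀ = 103 m/s, a = -9.81 m/s².
v = v₀ + at → t = (0 − 103) / -9.81 = 10.5 s
v² = v₀² + 2aΔx → Δx = (0² − 103²)/(2·-9.81) = 543 m
Maximum height = 181 + 543 = 724 m

724.0 m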